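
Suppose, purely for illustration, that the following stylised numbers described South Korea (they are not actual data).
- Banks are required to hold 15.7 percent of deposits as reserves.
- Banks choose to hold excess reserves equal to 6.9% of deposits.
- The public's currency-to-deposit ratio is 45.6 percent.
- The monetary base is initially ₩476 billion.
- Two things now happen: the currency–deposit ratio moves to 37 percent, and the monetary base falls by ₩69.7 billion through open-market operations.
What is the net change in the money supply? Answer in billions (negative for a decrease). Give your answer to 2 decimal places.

Before: m₁ = (1 + 0.456) / (0.157 + 0.069 + 0.456) ≈ 2.134897, MB₁ = 476, so M₁ = 2.134897 × 476 ≈ 1016.211 billion.
After: m₂ = (1 + 0.37) / (0.157 + 0.069 + 0.37) ≈ 2.298658, MB₂ = 476 − 69.7 = 406.3, so M₂ = 2.298658 × 406.3 ≈ 933.9447 billion.
ΔM = M₂ − M₁ = 933.9447 − 1016.211 = -82.2663 billion.

-82.27 billion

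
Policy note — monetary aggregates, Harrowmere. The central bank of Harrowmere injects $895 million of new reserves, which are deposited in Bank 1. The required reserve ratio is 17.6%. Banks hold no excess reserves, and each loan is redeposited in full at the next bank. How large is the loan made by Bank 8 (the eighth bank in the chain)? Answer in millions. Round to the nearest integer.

Each bank lends a fraction (1 − rr) = 0.8240 of the deposit it receives, so Bank 8 receives 895·0.8240^7 and lends 895·0.8240^8 ≈ 190.2132 million.

$190 million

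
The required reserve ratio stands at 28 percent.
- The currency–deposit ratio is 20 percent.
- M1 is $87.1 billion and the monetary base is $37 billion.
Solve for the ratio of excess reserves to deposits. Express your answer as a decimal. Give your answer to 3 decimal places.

0.030

Using m = M/MB = 87.1/37 ≈ 2.354054. Since m = (1 + c)/(c + rr + e), the denominator satisfies c + rr + e = (1 + c)/m = (1 + 0.2) / 2.354054 ≈ 0.509759.
With c = 0.2 and rr = 0.28, the ratio of excess reserves to deposits is 0.509759 − 0.2 − 0.28 = 0.029759.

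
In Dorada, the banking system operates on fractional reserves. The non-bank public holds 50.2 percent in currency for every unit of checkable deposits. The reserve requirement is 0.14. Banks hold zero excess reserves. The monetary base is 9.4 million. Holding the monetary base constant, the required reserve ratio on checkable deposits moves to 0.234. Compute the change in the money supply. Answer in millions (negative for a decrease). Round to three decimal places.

-2.809 million

Initially m₁ = (1 + 0.502) / (0.14 + 0.502) ≈ 2.33956, so M₁ = 2.33956 × 9.4 ≈ 21.9919 million.
After the change m₂ = (1 + 0.502) / (0.234 + 0.502) ≈ 2.04076, so M₂ = 2.04076 × 9.4 ≈ 19.1831 million.
ΔM = M₂ − M₁ = 19.1831 − 21.9919 = -2.8088 million.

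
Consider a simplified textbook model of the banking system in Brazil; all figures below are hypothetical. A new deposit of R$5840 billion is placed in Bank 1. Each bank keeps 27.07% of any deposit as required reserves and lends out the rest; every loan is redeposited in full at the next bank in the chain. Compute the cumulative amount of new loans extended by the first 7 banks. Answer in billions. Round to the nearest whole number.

R$14007 billion

Bank i lends (1 − rr)^i of the original deposit: Bank 1 lends 5840·0.7293 = 4259.1120, Bank 2 lends 5840·0.7293² ≈ 3106.1704, and so on.
Summing a geometric series: total = 5840·[0.7293·(1 − 0.7293^7) / (1 − 0.7293)] ≈ 14007.1671 billion.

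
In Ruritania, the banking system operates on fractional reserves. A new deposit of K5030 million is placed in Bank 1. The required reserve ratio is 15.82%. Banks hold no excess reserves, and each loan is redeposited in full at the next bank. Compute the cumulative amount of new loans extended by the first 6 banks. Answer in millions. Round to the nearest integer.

K17241 million

Bank i lends (1 − rr)^i of the original deposit: Bank 1 lends 5030·0.8418 = 4234.2540, Bank 2 lends 5030·0.8418² ≈ 3564.3950, and so on.
Summing a geometric series: total = 5030·[0.8418·(1 − 0.8418^6) / (1 − 0.8418)] ≈ 17241.0958 million.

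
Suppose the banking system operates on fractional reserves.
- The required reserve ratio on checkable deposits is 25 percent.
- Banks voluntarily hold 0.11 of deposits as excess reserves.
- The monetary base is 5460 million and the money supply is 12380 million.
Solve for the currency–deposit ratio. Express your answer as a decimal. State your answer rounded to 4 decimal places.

0.1450

Using m = M/MB = 12380/5460 ≈ 2.267399. From m = (1 + c)/(c + rr + e), rearranging gives 1 + c = m·(c + rr + e), so c·(1 − m) = m·(rr + e) − 1.
Hence c = [m·(rr + e) − 1]/(1 − m) = [2.267399 × (0.25 + 0.11) − 1] / (1 − 2.267399) ≈ 0.144971.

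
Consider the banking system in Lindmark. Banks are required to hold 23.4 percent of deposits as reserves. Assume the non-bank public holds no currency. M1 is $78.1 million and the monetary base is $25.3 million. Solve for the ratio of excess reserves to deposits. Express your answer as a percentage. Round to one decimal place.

Using m = M/MB = 78.1/25.3 ≈ 3.086957. Since m = (1 + c)/(c + rr + e), the denominator satisfies c + rr + e = (1 + c)/m = (1 + 0) / 3.086957 ≈ 0.323944.
With c = 0 and rr = 0.234, the ratio of excess reserves to deposits is 0.323944 − 0 − 0.234 = 0.089944.

9.0%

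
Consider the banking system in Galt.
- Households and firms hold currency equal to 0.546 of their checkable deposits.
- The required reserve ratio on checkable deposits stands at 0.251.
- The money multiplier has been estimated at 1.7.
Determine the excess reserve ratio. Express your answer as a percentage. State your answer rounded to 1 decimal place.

Using m = 1.7. Since m = (1 + c)/(c + rr + e), the denominator satisfies c + rr + e = (1 + c)/m = (1 + 0.546) / 1.7 ≈ 0.909412.
With c = 0.546 and rr = 0.251, the excess reserve ratio is 0.909412 − 0.546 − 0.251 = 0.112412.

11.2%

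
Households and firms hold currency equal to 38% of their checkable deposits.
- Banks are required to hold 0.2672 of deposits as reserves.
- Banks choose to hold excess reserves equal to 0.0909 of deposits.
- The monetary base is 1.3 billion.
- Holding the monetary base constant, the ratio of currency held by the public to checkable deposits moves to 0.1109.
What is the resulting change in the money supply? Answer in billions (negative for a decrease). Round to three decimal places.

0.649 billion

Initially m₁ = (1 + 0.38) / (0.2672 + 0.0909 + 0.38) ≈ 1.86967, so M₁ = 1.86967 × 1.3 ≈ 2.4306 billion.
After the change m₂ = (1 + 0.1109) / (0.2672 + 0.0909 + 0.1109) ≈ 2.36866, so M₂ = 2.36866 × 1.3 ≈ 3.0793 billion.
ΔM = M₂ − M₁ = 3.0793 − 2.4306 = 0.6487 billion.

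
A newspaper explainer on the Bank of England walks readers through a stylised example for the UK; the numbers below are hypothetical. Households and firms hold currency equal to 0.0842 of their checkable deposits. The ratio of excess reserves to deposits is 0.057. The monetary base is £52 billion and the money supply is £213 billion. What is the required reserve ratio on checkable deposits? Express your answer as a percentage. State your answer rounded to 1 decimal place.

Using m = M/MB = 213/52 ≈ 4.096154. Since m = (1 + c)/(c + rr + e), the denominator satisfies c + rr + e = (1 + c)/m = (1 + 0.0842) / 4.096154 ≈ 0.264687.
With c = 0.0842 and e = 0.057, the required reserve ratio on checkable deposits is 0.264687 − 0.0842 − 0.057 = 0.123487.

12.3%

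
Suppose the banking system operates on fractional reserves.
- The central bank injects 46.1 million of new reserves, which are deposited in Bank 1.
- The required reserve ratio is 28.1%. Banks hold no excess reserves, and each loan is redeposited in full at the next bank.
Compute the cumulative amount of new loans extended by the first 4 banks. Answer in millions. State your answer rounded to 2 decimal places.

Bank i lends (1 − rr)^i of the original deposit: Bank 1 lends 46.1·0.7190 = 33.1459, Bank 2 lends 46.1·0.7190² ≈ 23.8319, and so on.
Summing a geometric series: total = 46.1·[0.7190·(1 − 0.7190^4) / (1 − 0.7190)] ≈ 86.4331 million.

86.43 million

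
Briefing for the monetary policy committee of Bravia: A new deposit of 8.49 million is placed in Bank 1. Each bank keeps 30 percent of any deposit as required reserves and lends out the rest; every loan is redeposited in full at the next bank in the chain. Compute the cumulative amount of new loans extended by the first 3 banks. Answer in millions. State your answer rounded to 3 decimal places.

Bank i lends (1 − rr)^i of the original deposit: Bank 1 lends 8.49·0.7000 = 5.9430, Bank 2 lends 8.49·0.7000² = 4.1601, and so on.
Summing a geometric series: total = 8.49·[0.7000·(1 − 0.7000^3) / (1 − 0.7000)] ≈ 13.0152 million.

13.015 million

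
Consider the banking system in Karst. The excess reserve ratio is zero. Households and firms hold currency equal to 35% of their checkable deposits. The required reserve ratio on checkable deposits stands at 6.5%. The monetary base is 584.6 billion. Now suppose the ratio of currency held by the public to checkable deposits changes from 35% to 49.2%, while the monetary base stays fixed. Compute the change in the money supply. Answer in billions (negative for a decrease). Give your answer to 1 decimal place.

Initially m₁ = (1 + 0.35) / (0.065 + 0.35) ≈ 3.25301, so M₁ = 3.25301 × 584.6 ≈ 1901.7096 billion.
After the change m₂ = (1 + 0.492) / (0.065 + 0.492) ≈ 2.67864, so M₂ = 2.67864 × 584.6 ≈ 1565.9329 billion.
ΔM = M₂ − M₁ = 1565.9329 − 1901.7096 = -335.7767 billion.

-335.8 billion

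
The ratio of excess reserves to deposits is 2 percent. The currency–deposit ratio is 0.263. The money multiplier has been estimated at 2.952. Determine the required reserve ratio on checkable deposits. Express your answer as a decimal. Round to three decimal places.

Using m = 2.952. Since m = (1 + c)/(c + rr + e), the denominator satisfies c + rr + e = (1 + c)/m = (1 + 0.263) / 2.952 ≈ 0.427846.
With c = 0.263 and e = 0.02, the required reserve ratio on checkable deposits is 0.427846 − 0.263 − 0.02 = 0.144846.

0.145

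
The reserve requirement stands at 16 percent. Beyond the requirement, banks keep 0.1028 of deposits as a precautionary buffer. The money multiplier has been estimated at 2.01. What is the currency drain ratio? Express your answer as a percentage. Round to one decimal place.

46.7%

Using m = 2.01. From m = (1 + c)/(c + rr + e), rearranging gives 1 + c = m·(c + rr + e), so c·(1 − m) = m·(rr + e) − 1.
Hence c = [m·(rr + e) − 1]/(1 − m) = [2.01 × (0.16 + 0.1028) − 1] / (1 − 2.01) ≈ 0.467101.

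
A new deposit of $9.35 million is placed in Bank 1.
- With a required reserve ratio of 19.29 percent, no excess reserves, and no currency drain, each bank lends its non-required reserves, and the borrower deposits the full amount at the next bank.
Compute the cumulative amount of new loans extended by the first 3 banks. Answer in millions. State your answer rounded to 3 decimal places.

$18.553 million

Bank i lends (1 − rr)^i of the original deposit: Bank 1 lends 9.35·0.8071 ≈ 7.5464, Bank 2 lends 9.35·0.8071² ≈ 6.0907, and so on.
Summing a geometric series: total = 9.35·[0.8071·(1 − 0.8071^3) / (1 − 0.8071)] ≈ 18.5529 million.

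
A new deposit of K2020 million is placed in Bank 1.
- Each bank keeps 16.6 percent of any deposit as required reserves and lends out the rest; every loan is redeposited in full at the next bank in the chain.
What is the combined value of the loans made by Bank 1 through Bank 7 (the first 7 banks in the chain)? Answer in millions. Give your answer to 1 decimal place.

K7300.5 million

Bank i lends (1 − rr)^i of the original deposit: Bank 1 lends 2020·0.8340 = 1684.6800, Bank 2 lends 2020·0.8340² ≈ 1405.0231, and so on.
Summing a geometric series: total = 2020·[0.8340·(1 − 0.8340^7) / (1 − 0.8340)] ≈ 7300.4668 million.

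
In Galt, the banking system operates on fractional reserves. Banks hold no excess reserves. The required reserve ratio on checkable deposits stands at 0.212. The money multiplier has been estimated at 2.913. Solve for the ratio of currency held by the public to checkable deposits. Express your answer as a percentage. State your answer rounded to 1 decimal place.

20.0%

Using m = 2.913. From m = (1 + c)/(c + rr + e), rearranging gives 1 + c = m·(c + rr + e), so c·(1 − m) = m·(rr + e) − 1.
Hence c = [m·(rr + e) − 1]/(1 − m) = [2.913 × (0.212 + 0) − 1] / (1 − 2.913) ≈ 0.199918.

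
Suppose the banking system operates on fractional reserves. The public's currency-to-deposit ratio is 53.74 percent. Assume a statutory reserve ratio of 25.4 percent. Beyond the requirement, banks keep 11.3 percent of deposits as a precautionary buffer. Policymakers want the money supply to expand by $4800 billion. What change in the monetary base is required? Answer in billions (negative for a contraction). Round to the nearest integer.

$2824 billion

The money multiplier is m = (1 + c) / (rr + e + c) = (1 + 0.5374) / (0.254 + 0.113 + 0.5374) ≈ 1.69991.
ΔMB = ΔM / m = (+4800) / 1.69991 ≈ 2823.6789 billion.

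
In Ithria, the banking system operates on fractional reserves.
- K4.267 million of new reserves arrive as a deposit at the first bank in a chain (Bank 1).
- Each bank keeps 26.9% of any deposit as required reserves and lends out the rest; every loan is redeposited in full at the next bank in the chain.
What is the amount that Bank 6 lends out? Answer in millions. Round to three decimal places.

Each bank lends a fraction (1 − rr) = 0.7310 of the deposit it receives, so Bank 6 receives 4.267·0.7310^5 and lends 4.267·0.7310^6 ≈ 0.6511 million.

K0.651 million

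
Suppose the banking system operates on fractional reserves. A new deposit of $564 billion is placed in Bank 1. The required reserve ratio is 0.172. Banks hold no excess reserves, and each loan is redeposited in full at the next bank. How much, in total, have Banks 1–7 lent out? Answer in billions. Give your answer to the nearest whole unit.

Bank i lends (1 − rr)^i of the original deposit: Bank 1 lends 564·0.8280 = 466.9920, Bank 2 lends 564·0.8280² ≈ 386.6694, and so on.
Summing a geometric series: total = 564·[0.8280·(1 − 0.8280^7) / (1 − 0.8280)] ≈ 1990.6449 billion.

$1991 billion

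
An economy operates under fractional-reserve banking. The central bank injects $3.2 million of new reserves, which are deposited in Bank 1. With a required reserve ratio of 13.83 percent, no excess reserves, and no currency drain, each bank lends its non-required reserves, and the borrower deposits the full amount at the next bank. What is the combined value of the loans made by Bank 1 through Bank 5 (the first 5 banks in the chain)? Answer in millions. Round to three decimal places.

$10.466 million

Bank i lends (1 − rr)^i of the original deposit: Bank 1 lends 3.2·0.8617 ≈ 2.7574, Bank 2 lends 3.2·0.8617² ≈ 2.3761, and so on.
Summing a geometric series: total = 3.2·[0.8617·(1 − 0.8617^5) / (1 − 0.8617)] ≈ 10.4656 million.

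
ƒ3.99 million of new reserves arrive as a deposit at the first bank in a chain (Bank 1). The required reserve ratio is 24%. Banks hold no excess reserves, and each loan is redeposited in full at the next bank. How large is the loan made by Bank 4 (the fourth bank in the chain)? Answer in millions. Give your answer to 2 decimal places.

ƒ1.33 million

Each bank lends a fraction (1 − rr) = 0.7600 of the deposit it receives, so Bank 4 receives 3.99·0.7600^3 and lends 3.99·0.7600^4 ≈ 1.3312 million.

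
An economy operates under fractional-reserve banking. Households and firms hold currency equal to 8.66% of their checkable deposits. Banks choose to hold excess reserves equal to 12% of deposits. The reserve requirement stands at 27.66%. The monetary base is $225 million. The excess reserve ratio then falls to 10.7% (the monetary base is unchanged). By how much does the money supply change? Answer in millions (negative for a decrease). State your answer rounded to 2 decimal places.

$13.99 million

Initially m₁ = (1 + 0.0866) / (0.2766 + 0.12 + 0.0866) ≈ 2.248758, so M₁ = 2.248758 × 225 ≈ 505.9706 million.
After the change m₂ = (1 + 0.0866) / (0.2766 + 0.107 + 0.0866) ≈ 2.310932, so M₂ = 2.310932 × 225 = 519.9597 million.
ΔM = M₂ − M₁ = 519.9597 − 505.9706 = 13.9891 million.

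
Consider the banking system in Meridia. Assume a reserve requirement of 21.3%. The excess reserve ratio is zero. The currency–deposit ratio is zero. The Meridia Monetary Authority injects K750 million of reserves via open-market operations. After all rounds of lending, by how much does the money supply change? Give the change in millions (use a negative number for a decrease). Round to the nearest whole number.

The simple money multiplier is m = 1/rr = 1/0.213 ≈ 4.6948.
An open-market purchase increases the monetary base by 750 million, so ΔM = m × ΔMB = 4.6948 × 750 = 3521.1 million.

K3521 million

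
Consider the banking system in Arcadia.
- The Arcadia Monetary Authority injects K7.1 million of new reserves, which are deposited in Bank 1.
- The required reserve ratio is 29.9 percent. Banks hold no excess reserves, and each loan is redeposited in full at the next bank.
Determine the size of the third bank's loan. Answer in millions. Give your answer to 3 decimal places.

Each bank lends a fraction (1 − rr) = 0.7010 of the deposit it receives, so Bank 3 receives 7.1·0.7010^2 and lends 7.1·0.7010^3 ≈ 2.4458 million.

K2.446 million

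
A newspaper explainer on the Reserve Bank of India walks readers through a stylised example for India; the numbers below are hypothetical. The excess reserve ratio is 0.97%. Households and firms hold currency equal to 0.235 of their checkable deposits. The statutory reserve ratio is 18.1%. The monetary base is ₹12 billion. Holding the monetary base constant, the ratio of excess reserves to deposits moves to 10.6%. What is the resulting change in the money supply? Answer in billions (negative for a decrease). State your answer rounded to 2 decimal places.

-6.42 billion

Initially m₁ = (1 + 0.235) / (0.181 + 0.0097 + 0.235) ≈ 2.90110, so M₁ = 2.90110 × 12 = 34.8132 billion.
After the change m₂ = (1 + 0.235) / (0.181 + 0.106 + 0.235) ≈ 2.36590, so M₂ = 2.36590 × 12 = 28.3908 billion.
ΔM = M₂ − M₁ = 28.3908 − 34.8132 = -6.4224 billion.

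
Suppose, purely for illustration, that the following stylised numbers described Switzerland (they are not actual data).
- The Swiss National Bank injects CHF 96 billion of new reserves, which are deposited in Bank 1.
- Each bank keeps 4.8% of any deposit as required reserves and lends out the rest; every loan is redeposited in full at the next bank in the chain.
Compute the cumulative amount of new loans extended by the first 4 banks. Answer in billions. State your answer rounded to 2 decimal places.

CHF 340.08 billion

Bank i lends (1 − rr)^i of the original deposit: Bank 1 lends 96·0.9520 = 91.3920, Bank 2 lends 96·0.9520² ≈ 87.0052, and so on.
Summing a geometric series: total = 96·[0.9520·(1 − 0.9520^4) / (1 − 0.9520)] ≈ 340.0793 billion.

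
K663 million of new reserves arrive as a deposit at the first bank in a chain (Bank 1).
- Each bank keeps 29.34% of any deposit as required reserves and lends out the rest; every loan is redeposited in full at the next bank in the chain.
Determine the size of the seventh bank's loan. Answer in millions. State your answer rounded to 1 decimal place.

Each bank lends a fraction (1 − rr) = 0.7066 of the deposit it receives, so Bank 7 receives 663·0.7066^6 and lends 663·0.7066^7 ≈ 58.3081 million.

K58.3 million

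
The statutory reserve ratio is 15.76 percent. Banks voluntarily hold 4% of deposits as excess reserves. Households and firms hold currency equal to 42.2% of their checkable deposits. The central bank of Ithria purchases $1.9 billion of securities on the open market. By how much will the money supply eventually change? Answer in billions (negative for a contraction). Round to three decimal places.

The money multiplier is m = (1 + c) / (rr + e + c) = (1 + 0.422) / (0.1576 + 0.04 + 0.422) ≈ 2.29503.
The purchase adds 1.9 billion of base, so ΔM = m × ΔMB = 2.29503 × (+1.9) ≈ 4.3606 billion.

$4.361 billion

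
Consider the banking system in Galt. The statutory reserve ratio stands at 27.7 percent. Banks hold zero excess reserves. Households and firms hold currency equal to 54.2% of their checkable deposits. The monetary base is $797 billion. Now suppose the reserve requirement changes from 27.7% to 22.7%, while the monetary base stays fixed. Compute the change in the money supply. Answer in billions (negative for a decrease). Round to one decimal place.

Initially m₁ = (1 + 0.542) / (0.277 + 0.542) ≈ 1.88278, so M₁ = 1.88278 × 797 ≈ 1500.5757 billion.
After the change m₂ = (1 + 0.542) / (0.227 + 0.542) ≈ 2.00520, so M₂ = 2.00520 × 797 = 1598.1444 billion.
ΔM = M₂ − M₁ = 1598.1444 − 1500.5757 = 97.5687 billion.

$97.6 billion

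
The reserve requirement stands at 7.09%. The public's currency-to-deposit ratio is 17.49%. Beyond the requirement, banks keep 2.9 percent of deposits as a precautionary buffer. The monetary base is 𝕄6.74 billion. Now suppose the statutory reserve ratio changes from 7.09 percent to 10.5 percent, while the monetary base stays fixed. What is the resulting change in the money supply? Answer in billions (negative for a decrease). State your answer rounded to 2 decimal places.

Initially m₁ = (1 + 0.1749) / (0.0709 + 0.029 + 0.1749) ≈ 4.2755, so M₁ = 4.2755 × 6.74 ≈ 28.8169 billion.
After the change m₂ = (1 + 0.1749) / (0.105 + 0.029 + 0.1749) ≈ 3.8035, so M₂ = 3.8035 × 6.74 ≈ 25.6356 billion.
ΔM = M₂ − M₁ = 25.6356 − 28.8169 = -3.1813 billion.

-3.18 billion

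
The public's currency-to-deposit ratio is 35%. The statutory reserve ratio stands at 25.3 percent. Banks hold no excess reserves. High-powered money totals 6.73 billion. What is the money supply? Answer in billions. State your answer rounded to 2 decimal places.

The money multiplier is m = (1 + c) / (rr + c) = (1 + 0.35) / (0.253 + 0.35) ≈ 2.2388.
So M = m × MB = 2.2388 × 6.73 ≈ 15.0671 billion.

15.07 billion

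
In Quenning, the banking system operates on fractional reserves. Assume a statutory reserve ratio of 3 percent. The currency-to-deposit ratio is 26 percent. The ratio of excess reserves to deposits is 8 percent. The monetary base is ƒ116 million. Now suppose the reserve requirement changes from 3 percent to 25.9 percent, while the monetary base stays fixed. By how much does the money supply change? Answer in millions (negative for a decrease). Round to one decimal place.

Initially m₁ = (1 + 0.26) / (0.03 + 0.08 + 0.26) ≈ 3.40541, so M₁ = 3.40541 × 116 ≈ 395.0276 million.
After the change m₂ = (1 + 0.26) / (0.259 + 0.08 + 0.26) ≈ 2.10351, so M₂ = 2.10351 × 116 ≈ 244.0072 million.
ΔM = M₂ − M₁ = 244.0072 − 395.0276 = -151.0204 million.

-151.0 million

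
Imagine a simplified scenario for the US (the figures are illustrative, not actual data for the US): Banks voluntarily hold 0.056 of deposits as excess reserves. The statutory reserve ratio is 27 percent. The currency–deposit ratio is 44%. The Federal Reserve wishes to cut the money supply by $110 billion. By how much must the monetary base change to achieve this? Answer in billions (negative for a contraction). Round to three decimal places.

The money multiplier is m = (1 + c) / (rr + e + c) = (1 + 0.44) / (0.27 + 0.056 + 0.44) ≈ 1.8798956.
ΔMB = ΔM / m = (−110) / 1.8798956 ≈ -58.5139 billion.

-58.514 billion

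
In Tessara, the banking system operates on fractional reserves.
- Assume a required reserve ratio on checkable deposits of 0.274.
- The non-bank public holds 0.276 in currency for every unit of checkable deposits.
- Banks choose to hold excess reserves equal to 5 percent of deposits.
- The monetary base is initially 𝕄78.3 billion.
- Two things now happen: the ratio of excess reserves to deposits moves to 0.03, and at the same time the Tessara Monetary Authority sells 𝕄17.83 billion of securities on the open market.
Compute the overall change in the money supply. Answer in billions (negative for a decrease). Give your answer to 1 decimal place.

-33.5 billion

Before: m₁ = (1 + 0.276) / (0.274 + 0.05 + 0.276) ≈ 2.1267, MB₁ = 78.3, so M₁ = 2.1267 × 78.3 ≈ 166.5206 billion.
After: m₂ = (1 + 0.276) / (0.274 + 0.03 + 0.276) = 2.2, MB₂ = 78.3 − 17.83 = 60.47, so M₂ = 2.2 × 60.47 = 133.034 billion.
ΔM = M₂ − M₁ = 133.034 − 166.5206 = -33.4866 billion.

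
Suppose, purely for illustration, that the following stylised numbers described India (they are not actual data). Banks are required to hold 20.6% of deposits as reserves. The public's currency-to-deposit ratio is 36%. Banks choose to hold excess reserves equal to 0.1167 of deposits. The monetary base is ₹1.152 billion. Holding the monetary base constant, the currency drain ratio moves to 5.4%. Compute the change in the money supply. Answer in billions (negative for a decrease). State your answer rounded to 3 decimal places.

Initially m₁ = (1 + 0.36) / (0.206 + 0.1167 + 0.36) ≈ 1.99209, so M₁ = 1.99209 × 1.152 ≈ 2.2949 billion.
After the change m₂ = (1 + 0.054) / (0.206 + 0.1167 + 0.054) ≈ 2.79798, so M₂ = 2.79798 × 1.152 ≈ 3.2233 billion.
ΔM = M₂ − M₁ = 3.2233 − 2.2949 = 0.9284 billion.

₹0.928 billion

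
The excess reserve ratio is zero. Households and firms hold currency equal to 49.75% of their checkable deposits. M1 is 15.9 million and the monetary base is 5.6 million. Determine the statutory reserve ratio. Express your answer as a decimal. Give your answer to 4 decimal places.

Using m = M/MB = 15.9/5.6 ≈ 2.839286. Since m = (1 + c)/(c + rr + e), the denominator satisfies c + rr + e = (1 + c)/m = (1 + 0.4975) / 2.839286 ≈ 0.527421.
With c = 0.4975 and e = 0, the statutory reserve ratio is 0.527421 − 0.4975 − 0 = 0.029921.

0.0299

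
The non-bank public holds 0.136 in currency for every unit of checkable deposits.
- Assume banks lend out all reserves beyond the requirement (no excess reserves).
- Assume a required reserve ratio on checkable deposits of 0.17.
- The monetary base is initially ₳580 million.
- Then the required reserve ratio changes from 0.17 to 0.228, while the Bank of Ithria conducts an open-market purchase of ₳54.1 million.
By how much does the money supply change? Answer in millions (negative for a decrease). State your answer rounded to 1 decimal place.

Before: m₁ = (1 + 0.136) / (0.17 + 0.136) ≈ 3.71242, MB₁ = 580, so M₁ = 3.71242 × 580 = 2153.2036 million.
After: m₂ = (1 + 0.136) / (0.228 + 0.136) ≈ 3.12088, MB₂ = 580 + 54.1 = 634.1, so M₂ = 3.12088 × 634.1 ≈ 1978.95 million.
ΔM = M₂ − M₁ = 1978.95 − 2153.2036 = -174.2536 million.

-174.3 million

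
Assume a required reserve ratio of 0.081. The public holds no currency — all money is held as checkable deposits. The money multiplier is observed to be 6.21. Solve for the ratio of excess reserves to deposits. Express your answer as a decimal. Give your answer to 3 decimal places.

0.080

Using m = 6.21. Since m = (1 + c)/(c + rr + e), the denominator satisfies c + rr + e = (1 + c)/m = (1 + 0) / 6.21 ≈ 0.161031.
With c = 0 and rr = 0.081, the ratio of excess reserves to deposits is 0.161031 − 0 − 0.081 = 0.080031.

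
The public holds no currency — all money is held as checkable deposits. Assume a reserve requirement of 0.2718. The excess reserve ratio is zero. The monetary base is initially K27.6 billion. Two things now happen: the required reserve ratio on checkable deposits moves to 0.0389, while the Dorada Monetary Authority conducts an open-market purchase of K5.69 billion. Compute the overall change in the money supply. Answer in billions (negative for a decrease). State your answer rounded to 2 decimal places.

Before: m₁ = 1 / (0.2718) ≈ 3.67918, MB₁ = 27.6, so M₁ = 3.67918 × 27.6 ≈ 101.5454 billion.
After: m₂ = 1 / (0.0389) ≈ 25.70694, MB₂ = 27.6 + 5.69 = 33.29, so M₂ = 25.70694 × 33.29 ≈ 855.784 billion.
ΔM = M₂ − M₁ = 855.784 − 101.5454 = 754.2386 billion.

K754.24 billion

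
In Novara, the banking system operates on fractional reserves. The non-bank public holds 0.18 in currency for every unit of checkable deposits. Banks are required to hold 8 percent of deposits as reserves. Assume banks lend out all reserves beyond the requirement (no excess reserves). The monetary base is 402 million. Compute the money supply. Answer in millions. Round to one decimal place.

1824.5 million

The money multiplier is m = (1 + c) / (rr + c) = (1 + 0.18) / (0.08 + 0.18) ≈ 4.53846.
So M = m × MB = 4.53846 × 402 ≈ 1824.4609 million.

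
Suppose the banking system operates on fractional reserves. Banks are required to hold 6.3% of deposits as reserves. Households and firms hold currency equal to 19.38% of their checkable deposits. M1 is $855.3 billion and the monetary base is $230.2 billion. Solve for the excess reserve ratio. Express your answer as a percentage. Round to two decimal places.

6.45%

Using m = M/MB = 855.3/230.2 ≈ 3.715465. Since m = (1 + c)/(c + rr + e), the denominator satisfies c + rr + e = (1 + c)/m = (1 + 0.1938) / 3.715465 ≈ 0.321306.
With c = 0.1938 and rr = 0.063, the excess reserve ratio is 0.321306 − 0.1938 − 0.063 = 0.064506.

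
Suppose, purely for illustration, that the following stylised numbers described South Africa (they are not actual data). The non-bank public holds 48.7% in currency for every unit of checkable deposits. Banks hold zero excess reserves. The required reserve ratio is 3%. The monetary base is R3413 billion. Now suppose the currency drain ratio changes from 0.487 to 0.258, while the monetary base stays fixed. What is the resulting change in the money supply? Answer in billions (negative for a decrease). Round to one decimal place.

R5091.7 billion

Initially m₁ = (1 + 0.487) / (0.03 + 0.487) ≈ 2.876209, so M₁ = 2.876209 × 3413 ≈ 9816.5013 billion.
After the change m₂ = (1 + 0.258) / (0.03 + 0.258) ≈ 4.368056, so M₂ = 4.368056 × 3413 ≈ 14908.1751 billion.
ΔM = M₂ − M₁ = 14908.1751 − 9816.5013 = 5091.6738 billion.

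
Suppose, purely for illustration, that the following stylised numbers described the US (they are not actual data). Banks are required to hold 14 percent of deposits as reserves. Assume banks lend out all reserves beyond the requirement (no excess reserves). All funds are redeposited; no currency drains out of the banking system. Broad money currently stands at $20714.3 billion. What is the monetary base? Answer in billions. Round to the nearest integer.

$2900 billion

With no currency drain and no excess reserves, the money multiplier is m = 1/rr = 1/0.14 ≈ 7.142857.
The monetary base is MB = M / m = 20714.3 / 7.142857 ≈ 2900.0021 billion.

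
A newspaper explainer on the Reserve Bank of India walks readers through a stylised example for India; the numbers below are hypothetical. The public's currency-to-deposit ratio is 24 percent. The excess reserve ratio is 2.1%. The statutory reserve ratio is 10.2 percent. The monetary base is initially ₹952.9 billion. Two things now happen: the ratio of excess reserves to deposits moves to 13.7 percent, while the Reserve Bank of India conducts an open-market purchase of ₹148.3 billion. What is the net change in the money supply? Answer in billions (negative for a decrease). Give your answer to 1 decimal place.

-404.4 billion

Before: m₁ = (1 + 0.24) / (0.102 + 0.021 + 0.24) ≈ 3.415978, MB₁ = 952.9, so M₁ = 3.415978 × 952.9 ≈ 3255.0854 billion.
After: m₂ = (1 + 0.24) / (0.102 + 0.137 + 0.24) ≈ 2.588727, MB₂ = 952.9 + 148.3 = 1101.2, so M₂ = 2.588727 × 1101.2 ≈ 2850.7062 billion.
ΔM = M₂ − M₁ = 2850.7062 − 3255.0854 = -404.3792 billion.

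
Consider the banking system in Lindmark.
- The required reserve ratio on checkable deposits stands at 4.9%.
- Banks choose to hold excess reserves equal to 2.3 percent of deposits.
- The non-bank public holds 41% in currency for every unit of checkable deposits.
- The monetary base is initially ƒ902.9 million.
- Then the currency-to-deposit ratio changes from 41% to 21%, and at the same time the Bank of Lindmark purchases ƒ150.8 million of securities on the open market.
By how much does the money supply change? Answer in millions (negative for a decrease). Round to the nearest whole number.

ƒ1880 million

Before: m₁ = (1 + 0.41) / (0.049 + 0.023 + 0.41) ≈ 2.92531, MB₁ = 902.9, so M₁ = 2.92531 × 902.9 ≈ 2641.2624 million.
After: m₂ = (1 + 0.21) / (0.049 + 0.023 + 0.21) ≈ 4.29078, MB₂ = 902.9 + 150.8 = 1053.7, so M₂ = 4.29078 × 1053.7 ≈ 4521.1949 million.
ΔM = M₂ − M₁ = 4521.1949 − 2641.2624 = 1879.9325 million.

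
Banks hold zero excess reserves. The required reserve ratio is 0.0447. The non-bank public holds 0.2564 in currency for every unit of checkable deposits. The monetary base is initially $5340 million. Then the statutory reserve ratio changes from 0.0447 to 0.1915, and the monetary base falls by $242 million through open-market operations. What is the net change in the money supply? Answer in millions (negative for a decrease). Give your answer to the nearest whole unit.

-7982 million

Before: m₁ = (1 + 0.2564) / (0.0447 + 0.2564) ≈ 4.17270, MB₁ = 5340, so M₁ = 4.17270 × 5340 = 22282.218 million.
After: m₂ = (1 + 0.2564) / (0.1915 + 0.2564) ≈ 2.80509, MB₂ = 5340 − 242 = 5098, so M₂ = 2.80509 × 5098 ≈ 14300.3488 million.
ΔM = M₂ − M₁ = 14300.3488 − 22282.218 = -7981.8692 million.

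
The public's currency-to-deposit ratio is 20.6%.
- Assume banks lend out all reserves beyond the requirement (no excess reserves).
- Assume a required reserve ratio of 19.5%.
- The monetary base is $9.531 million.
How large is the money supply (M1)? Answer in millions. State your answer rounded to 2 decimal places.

The money multiplier is m = (1 + c) / (rr + c) = (1 + 0.206) / (0.195 + 0.206) ≈ 3.0075.
So M = m × MB = 3.0075 × 9.531 ≈ 28.6645 million.

$28.66 million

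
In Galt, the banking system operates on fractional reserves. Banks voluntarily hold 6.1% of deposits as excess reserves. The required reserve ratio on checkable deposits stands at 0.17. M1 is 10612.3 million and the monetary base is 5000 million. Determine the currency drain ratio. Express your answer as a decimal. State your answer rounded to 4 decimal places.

0.4541

Using m = M/MB = 10612.3/5000 = 2.122460. From m = (1 + c)/(c + rr + e), rearranging gives 1 + c = m·(c + rr + e), so c·(1 − m) = m·(rr + e) − 1.
Hence c = [m·(rr + e) − 1]/(1 − m) = [2.122460 × (0.17 + 0.061) − 1] / (1 − 2.122460) ≈ 0.454102.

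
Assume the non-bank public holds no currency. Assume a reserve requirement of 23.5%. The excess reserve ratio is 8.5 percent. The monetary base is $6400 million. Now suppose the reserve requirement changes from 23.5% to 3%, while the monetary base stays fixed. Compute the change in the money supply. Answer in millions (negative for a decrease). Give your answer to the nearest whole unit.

$35652 million

Initially m₁ = 1 / (0.235 + 0.085) = 3.12500, so M₁ = 3.12500 × 6400 = 20000 million.
After the change m₂ = 1 / (0.03 + 0.085) ≈ 8.69565, so M₂ = 8.69565 × 6400 = 55652.16 million.
ΔM = M₂ − M₁ = 55652.16 − 20000 = 35652.16 million.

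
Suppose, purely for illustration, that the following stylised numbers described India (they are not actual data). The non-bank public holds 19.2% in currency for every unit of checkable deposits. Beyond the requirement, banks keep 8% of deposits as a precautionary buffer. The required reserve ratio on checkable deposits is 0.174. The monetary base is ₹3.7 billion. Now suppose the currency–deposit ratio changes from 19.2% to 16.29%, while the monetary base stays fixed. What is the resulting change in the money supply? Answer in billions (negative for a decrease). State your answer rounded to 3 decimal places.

Initially m₁ = (1 + 0.192) / (0.174 + 0.08 + 0.192) ≈ 2.67265, so M₁ = 2.67265 × 3.7 ≈ 9.8888 billion.
After the change m₂ = (1 + 0.1629) / (0.174 + 0.08 + 0.1629) ≈ 2.78940, so M₂ = 2.78940 × 3.7 ≈ 10.3208 billion.
ΔM = M₂ − M₁ = 10.3208 − 9.8888 = 0.432 billion.

₹0.432 billion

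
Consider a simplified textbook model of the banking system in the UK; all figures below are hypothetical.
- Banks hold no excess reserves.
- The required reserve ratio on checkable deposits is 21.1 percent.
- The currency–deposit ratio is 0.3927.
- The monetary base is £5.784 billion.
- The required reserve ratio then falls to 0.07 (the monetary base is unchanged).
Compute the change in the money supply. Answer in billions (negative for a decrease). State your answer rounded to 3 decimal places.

£4.066 billion

Initially m₁ = (1 + 0.3927) / (0.211 + 0.3927) ≈ 2.30694, so M₁ = 2.30694 × 5.784 ≈ 13.3433 billion.
After the change m₂ = (1 + 0.3927) / (0.07 + 0.3927) ≈ 3.00994, so M₂ = 3.00994 × 5.784 ≈ 17.4095 billion.
ΔM = M₂ − M₁ = 17.4095 − 13.3433 = 4.0662 billion.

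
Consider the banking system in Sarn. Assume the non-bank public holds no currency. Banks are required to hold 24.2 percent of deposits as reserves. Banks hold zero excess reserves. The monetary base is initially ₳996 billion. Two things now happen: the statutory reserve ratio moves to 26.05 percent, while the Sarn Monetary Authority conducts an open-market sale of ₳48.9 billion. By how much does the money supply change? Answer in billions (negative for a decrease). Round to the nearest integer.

-480 billion

Before: m₁ = 1 / (0.242) ≈ 4.1322, MB₁ = 996, so M₁ = 4.1322 × 996 = 4115.6712 billion.
After: m₂ = 1 / (0.2605) ≈ 3.8388, MB₂ = 996 − 48.9 = 947.1, so M₂ = 3.8388 × 947.1 ≈ 3635.7275 billion.
ΔM = M₂ − M₁ = 3635.7275 − 4115.6712 = -479.9437 billion.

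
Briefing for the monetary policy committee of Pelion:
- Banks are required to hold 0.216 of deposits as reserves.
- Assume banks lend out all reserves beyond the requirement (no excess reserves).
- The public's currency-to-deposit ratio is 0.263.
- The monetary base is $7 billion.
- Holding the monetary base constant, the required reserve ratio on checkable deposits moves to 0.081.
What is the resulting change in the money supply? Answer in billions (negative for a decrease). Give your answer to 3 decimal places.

Initially m₁ = (1 + 0.263) / (0.216 + 0.263) ≈ 2.63674, so M₁ = 2.63674 × 7 ≈ 18.4572 billion.
After the change m₂ = (1 + 0.263) / (0.081 + 0.263) ≈ 3.67151, so M₂ = 3.67151 × 7 ≈ 25.7006 billion.
ΔM = M₂ − M₁ = 25.7006 − 18.4572 = 7.2434 billion.

$7.243 billion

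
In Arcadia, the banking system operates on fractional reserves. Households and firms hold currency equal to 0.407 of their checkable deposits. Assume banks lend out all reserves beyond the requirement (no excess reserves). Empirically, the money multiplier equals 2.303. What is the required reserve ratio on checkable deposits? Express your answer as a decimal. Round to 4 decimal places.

Using m = 2.303. Since m = (1 + c)/(c + rr + e), the denominator satisfies c + rr + e = (1 + c)/m = (1 + 0.407) / 2.303 ≈ 0.610942.
With c = 0.407 and e = 0, the required reserve ratio on checkable deposits is 0.610942 − 0.407 − 0 = 0.203942.

0.2039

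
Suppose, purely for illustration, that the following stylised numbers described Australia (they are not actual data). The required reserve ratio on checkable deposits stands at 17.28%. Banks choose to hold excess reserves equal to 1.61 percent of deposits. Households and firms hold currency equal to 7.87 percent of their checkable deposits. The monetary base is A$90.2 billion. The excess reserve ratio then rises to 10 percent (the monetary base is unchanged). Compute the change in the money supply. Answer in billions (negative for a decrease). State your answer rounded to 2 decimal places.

-86.79 billion

Initially m₁ = (1 + 0.0787) / (0.1728 + 0.0161 + 0.0787) ≈ 4.03102, so M₁ = 4.03102 × 90.2 ≈ 363.598 billion.
After the change m₂ = (1 + 0.0787) / (0.1728 + 0.1 + 0.0787) ≈ 3.06885, so M₂ = 3.06885 × 90.2 ≈ 276.8103 billion.
ΔM = M₂ − M₁ = 276.8103 − 363.598 = -86.7877 billion.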